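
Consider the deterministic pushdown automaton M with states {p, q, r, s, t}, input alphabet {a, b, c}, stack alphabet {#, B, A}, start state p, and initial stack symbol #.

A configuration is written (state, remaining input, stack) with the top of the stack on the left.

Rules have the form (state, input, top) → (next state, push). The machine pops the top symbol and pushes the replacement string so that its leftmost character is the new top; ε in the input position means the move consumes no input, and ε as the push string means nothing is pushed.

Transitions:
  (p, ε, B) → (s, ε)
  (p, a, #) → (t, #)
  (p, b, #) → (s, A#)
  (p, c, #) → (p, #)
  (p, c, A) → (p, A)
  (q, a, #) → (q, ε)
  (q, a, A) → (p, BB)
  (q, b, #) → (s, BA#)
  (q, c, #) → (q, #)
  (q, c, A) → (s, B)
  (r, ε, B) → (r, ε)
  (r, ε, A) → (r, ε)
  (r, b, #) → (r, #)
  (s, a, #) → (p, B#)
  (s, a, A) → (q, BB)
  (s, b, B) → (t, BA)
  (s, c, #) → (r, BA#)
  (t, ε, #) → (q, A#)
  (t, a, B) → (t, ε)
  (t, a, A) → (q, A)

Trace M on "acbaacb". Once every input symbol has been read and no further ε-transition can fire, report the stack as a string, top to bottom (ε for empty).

(p, acbaacb, #)
  read a, top #: go to t, push # → (t, cbaacb, #)
  ε-move, top #: go to q, push A# → (q, cbaacb, A#)
  read c, top A: go to s, push B → (s, baacb, B#)
  read b, top B: go to t, push BA → (t, aacb, BA#)
  read a, top B: go to t, push ε → (t, acb, A#)
  read a, top A: go to q, push A → (q, cb, A#)
  read c, top A: go to s, push B → (s, b, B#)
  read b, top B: go to t, push BA → (t, ε, BA#)
All input consumed in state t with stack BA#.

BA#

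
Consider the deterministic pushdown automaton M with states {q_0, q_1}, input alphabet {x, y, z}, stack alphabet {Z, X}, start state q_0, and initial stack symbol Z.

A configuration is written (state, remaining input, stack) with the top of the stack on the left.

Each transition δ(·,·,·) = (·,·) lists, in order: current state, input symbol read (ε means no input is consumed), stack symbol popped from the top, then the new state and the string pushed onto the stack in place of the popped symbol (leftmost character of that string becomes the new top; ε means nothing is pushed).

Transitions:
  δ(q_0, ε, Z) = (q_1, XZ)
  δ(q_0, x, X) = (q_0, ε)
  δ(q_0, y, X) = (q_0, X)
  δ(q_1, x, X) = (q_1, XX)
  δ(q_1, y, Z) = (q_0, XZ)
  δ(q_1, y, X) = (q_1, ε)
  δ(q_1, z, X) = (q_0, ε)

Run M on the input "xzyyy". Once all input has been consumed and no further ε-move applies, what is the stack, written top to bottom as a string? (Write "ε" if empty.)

(q_0, xzyyy, Z)
  ε-move, top Z: go to q_1, push XZ → (q_1, xzyyy, XZ)
  read x, top X: go to q_1, push XX → (q_1, zyyy, XXZ)
  read z, top X: go to q_0, push ε → (q_0, yyy, XZ)
  read y, top X: go to q_0, push X → (q_0, yy, XZ)
  read y, top X: go to q_0, push X → (q_0, y, XZ)
  read y, top X: go to q_0, push X → (q_0, ε, XZ)
All input consumed in state q_0 with stack XZ.

XZ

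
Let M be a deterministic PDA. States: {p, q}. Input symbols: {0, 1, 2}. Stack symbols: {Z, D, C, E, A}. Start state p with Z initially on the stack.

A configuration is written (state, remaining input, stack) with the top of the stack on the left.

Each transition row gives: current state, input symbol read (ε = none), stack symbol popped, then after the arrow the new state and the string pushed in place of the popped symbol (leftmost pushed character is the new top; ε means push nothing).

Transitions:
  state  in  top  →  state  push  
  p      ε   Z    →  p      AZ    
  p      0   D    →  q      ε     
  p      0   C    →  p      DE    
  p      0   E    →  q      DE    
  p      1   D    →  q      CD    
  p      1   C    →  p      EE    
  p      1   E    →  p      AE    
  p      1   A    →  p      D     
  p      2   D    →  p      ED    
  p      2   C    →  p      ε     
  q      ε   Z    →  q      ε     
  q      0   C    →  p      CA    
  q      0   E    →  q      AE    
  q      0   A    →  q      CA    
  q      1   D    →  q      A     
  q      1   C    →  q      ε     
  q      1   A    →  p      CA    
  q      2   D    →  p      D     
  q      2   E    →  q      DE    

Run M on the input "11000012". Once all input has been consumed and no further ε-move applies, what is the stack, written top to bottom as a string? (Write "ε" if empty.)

(p, 11000012, Z) ⊢ (p, 11000012, AZ) ⊢ (p, 1000012, DZ) ⊢ (q, 000012, CDZ) ⊢ (p, 00012, CADZ) ⊢ (p, 0012, DEADZ) ⊢ (q, 012, EADZ) ⊢ (q, 12, AEADZ) ⊢ (p, 2, CAEADZ) ⊢ (p, ε, AEADZ)
All input consumed in state p with stack AEADZ.

AEADZ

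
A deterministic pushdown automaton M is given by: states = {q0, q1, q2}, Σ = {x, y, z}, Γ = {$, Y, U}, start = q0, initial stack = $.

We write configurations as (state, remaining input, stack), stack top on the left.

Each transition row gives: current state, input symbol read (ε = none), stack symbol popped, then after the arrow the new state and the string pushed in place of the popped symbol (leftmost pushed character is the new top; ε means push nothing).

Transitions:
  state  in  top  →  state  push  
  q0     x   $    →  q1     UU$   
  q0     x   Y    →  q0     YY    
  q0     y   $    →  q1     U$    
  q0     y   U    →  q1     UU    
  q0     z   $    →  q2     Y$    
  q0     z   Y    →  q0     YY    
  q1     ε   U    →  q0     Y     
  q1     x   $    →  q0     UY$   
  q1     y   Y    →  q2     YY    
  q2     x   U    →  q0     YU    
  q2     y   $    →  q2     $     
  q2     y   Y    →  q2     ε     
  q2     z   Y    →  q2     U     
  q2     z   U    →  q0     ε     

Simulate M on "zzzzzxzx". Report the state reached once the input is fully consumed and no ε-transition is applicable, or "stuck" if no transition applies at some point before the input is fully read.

q0

(q0, zzzzzxzx, $)
  read z, top $: go to q2, push Y$ → (q2, zzzzxzx, Y$)
  read z, top Y: go to q2, push U → (q2, zzzxzx, U$)
  read z, top U: go to q0, push ε → (q0, zzxzx, $)
  read z, top $: go to q2, push Y$ → (q2, zxzx, Y$)
  read z, top Y: go to q2, push U → (q2, xzx, U$)
  read x, top U: go to q0, push YU → (q0, zx, YU$)
  read z, top Y: go to q0, push YY → (q0, x, YYU$)
  read x, top Y: go to q0, push YY → (q0, ε, YYYU$)
All input consumed; M is in state q0.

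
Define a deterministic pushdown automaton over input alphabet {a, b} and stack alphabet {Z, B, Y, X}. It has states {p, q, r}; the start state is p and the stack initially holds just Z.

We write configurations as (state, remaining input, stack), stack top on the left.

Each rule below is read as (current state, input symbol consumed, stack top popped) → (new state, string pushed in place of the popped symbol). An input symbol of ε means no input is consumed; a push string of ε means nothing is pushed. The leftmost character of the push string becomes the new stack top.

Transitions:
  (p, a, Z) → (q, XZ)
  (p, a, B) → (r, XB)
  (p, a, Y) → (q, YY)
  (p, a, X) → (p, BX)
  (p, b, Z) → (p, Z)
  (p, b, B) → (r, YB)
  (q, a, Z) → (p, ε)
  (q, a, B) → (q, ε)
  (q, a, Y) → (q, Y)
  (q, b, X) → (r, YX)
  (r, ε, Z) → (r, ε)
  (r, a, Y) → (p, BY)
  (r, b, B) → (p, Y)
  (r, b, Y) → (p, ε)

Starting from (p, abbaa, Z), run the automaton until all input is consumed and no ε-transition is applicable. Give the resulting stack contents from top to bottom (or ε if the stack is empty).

(p, abbaa, Z)
  read a, top Z: go to q, push XZ → (q, bbaa, XZ)
  read b, top X: go to r, push YX → (r, baa, YXZ)
  read b, top Y: go to p, push ε → (p, aa, XZ)
  read a, top X: go to p, push BX → (p, a, BXZ)
  read a, top B: go to r, push XB → (r, ε, XBXZ)
All input consumed in state r with stack XBXZ.

XBXZ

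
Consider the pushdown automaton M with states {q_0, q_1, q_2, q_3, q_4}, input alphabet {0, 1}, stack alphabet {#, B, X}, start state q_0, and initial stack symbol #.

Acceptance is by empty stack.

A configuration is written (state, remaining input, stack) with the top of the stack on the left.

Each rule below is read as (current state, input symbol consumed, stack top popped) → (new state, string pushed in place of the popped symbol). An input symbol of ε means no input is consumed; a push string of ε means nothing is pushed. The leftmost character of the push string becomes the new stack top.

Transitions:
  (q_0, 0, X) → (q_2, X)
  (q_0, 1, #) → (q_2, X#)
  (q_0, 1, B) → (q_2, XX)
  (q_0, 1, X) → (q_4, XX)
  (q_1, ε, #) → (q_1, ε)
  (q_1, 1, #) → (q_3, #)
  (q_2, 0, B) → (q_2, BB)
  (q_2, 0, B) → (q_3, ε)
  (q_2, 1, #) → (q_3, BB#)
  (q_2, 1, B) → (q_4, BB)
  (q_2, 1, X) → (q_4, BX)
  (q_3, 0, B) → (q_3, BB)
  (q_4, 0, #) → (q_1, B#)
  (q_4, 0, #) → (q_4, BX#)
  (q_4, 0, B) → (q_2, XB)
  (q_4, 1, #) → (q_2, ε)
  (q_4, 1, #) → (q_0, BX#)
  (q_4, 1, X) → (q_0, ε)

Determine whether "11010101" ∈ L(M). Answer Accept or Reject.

No computation consumes all input and empties the stack.

Reject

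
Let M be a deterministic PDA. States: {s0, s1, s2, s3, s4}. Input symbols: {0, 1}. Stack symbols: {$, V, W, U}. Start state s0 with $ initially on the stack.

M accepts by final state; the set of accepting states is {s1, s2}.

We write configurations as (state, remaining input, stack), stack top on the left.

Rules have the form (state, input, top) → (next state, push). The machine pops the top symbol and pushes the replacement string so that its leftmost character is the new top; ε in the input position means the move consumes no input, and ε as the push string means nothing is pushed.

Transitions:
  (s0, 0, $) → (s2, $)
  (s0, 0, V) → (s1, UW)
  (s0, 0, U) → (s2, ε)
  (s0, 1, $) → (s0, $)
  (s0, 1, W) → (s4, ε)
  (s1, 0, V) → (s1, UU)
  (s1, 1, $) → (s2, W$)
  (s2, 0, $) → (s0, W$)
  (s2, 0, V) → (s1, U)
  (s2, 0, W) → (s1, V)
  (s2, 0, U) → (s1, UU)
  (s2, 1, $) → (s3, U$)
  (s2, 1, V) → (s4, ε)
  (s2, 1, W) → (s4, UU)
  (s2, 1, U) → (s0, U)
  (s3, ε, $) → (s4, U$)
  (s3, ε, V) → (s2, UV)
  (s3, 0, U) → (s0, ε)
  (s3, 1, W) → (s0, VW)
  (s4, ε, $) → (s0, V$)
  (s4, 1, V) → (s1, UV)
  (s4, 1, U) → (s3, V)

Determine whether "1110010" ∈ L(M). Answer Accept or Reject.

Accept

(s0, 1110010, $)
  read 1, top $: go to s0, push $ → (s0, 110010, $)
  read 1, top $: go to s0, push $ → (s0, 10010, $)
  read 1, top $: go to s0, push $ → (s0, 0010, $)
  read 0, top $: go to s2, push $ → (s2, 010, $)
  read 0, top $: go to s0, push W$ → (s0, 10, W$)
  read 1, top W: go to s4, push ε → (s4, 0, $)
  ε-move, top $: go to s0, push V$ → (s0, 0, V$)
  read 0, top V: go to s1, push UW → (s1, ε, UW$)
All input consumed; state s1 ∈ F.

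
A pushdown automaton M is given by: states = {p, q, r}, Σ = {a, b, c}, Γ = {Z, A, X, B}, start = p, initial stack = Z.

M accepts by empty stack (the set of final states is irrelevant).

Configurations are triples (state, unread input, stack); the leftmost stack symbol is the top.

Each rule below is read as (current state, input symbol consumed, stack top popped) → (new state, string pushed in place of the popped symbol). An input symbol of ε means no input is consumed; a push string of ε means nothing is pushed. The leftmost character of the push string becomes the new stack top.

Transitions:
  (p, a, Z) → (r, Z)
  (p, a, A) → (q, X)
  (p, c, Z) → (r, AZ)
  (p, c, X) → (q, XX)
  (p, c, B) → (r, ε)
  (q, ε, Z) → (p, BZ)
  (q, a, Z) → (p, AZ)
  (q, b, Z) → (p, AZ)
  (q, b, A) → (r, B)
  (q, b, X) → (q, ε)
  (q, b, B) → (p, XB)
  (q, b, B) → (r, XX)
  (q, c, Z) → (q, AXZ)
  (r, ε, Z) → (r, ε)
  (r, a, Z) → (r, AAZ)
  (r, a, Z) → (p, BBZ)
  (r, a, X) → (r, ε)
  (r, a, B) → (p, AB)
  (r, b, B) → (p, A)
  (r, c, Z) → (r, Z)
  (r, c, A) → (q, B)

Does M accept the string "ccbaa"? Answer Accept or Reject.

Accept

One accepting computation: (p, ccbaa, Z) ⊢ (r, cbaa, AZ) ⊢ (q, baa, BZ) ⊢ (r, aa, XXZ) ⊢ (r, a, XZ) ⊢ (r, ε, Z) ⊢ (r, ε, ε)
All input consumed and the stack is empty.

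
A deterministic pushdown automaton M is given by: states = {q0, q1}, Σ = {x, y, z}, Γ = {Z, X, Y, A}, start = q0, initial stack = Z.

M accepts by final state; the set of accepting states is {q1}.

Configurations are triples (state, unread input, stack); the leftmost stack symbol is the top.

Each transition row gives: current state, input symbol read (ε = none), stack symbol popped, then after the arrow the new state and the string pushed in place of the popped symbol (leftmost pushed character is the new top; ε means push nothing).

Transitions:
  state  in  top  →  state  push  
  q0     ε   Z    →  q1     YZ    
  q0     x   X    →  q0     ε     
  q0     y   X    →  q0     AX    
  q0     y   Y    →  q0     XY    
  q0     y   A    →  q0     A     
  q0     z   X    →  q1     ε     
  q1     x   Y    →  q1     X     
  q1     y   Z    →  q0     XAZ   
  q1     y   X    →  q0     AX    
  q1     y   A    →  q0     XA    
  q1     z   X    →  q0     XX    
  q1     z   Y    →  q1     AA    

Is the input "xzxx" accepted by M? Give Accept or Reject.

(q0, xzxx, Z)
  ε-move, top Z: go to q1, push YZ → (q1, xzxx, YZ)
  read x, top Y: go to q1, push X → (q1, zxx, XZ)
  read z, top X: go to q0, push XX → (q0, xx, XXZ)
  read x, top X: go to q0, push ε → (q0, x, XZ)
  read x, top X: go to q0, push ε → (q0, ε, Z)
  ε-move, top Z: go to q1, push YZ → (q1, ε, YZ)
All input consumed; state q1 ∈ F.

Accept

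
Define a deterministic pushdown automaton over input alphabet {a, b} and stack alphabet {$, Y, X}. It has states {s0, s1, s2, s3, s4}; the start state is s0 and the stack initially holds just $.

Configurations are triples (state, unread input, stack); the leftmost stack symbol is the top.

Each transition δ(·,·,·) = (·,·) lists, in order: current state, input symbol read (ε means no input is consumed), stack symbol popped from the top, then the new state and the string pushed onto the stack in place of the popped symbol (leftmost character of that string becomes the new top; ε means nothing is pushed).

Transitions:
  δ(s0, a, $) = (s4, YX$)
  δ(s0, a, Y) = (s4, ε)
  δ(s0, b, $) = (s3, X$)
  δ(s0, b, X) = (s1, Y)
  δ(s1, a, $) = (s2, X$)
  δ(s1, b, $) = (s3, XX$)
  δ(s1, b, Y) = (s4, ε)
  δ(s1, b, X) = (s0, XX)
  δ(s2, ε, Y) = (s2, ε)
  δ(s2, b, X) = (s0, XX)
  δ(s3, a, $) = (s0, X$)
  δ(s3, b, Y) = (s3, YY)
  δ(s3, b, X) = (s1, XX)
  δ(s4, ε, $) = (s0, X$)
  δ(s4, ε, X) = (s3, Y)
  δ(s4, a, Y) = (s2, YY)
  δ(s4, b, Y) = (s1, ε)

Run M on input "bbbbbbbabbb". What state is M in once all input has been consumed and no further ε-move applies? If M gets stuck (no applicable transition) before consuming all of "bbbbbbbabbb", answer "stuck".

(s0, bbbbbbbabbb, $)
  read b, top $: go to s3, push X$ → (s3, bbbbbbabbb, X$)
  read b, top X: go to s1, push XX → (s1, bbbbbabbb, XX$)
  read b, top X: go to s0, push XX → (s0, bbbbabbb, XXX$)
  read b, top X: go to s1, push Y → (s1, bbbabbb, YXX$)
  read b, top Y: go to s4, push ε → (s4, bbabbb, XX$)
  ε-move, top X: go to s3, push Y → (s3, bbabbb, YX$)
  read b, top Y: go to s3, push YY → (s3, babbb, YYX$)
  read b, top Y: go to s3, push YY → (s3, abbb, YYYX$)
No transition for (s3, a, top Y); M blocks with input abbb remaining.

stuck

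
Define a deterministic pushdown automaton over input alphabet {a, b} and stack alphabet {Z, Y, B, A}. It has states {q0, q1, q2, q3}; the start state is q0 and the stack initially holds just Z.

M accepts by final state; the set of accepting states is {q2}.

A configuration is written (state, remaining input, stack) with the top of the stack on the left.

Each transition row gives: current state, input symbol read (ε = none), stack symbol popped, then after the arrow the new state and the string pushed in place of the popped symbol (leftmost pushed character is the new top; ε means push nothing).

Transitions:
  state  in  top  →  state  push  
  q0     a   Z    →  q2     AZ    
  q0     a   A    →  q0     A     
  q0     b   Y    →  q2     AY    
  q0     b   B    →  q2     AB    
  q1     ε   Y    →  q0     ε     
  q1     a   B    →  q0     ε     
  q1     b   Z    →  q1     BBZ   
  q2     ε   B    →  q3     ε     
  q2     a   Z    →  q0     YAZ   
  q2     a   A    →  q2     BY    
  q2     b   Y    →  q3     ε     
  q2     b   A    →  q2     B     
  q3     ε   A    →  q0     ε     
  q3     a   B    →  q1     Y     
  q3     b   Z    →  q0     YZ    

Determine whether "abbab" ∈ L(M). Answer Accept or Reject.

(q0, abbab, Z)
  read a, top Z: go to q2, push AZ → (q2, bbab, AZ)
  read b, top A: go to q2, push B → (q2, bab, BZ)
  ε-move, top B: go to q3, push ε → (q3, bab, Z)
  read b, top Z: go to q0, push YZ → (q0, ab, YZ)
No transition applies at (q0, ab, YZ); input not fully consumed.

Reject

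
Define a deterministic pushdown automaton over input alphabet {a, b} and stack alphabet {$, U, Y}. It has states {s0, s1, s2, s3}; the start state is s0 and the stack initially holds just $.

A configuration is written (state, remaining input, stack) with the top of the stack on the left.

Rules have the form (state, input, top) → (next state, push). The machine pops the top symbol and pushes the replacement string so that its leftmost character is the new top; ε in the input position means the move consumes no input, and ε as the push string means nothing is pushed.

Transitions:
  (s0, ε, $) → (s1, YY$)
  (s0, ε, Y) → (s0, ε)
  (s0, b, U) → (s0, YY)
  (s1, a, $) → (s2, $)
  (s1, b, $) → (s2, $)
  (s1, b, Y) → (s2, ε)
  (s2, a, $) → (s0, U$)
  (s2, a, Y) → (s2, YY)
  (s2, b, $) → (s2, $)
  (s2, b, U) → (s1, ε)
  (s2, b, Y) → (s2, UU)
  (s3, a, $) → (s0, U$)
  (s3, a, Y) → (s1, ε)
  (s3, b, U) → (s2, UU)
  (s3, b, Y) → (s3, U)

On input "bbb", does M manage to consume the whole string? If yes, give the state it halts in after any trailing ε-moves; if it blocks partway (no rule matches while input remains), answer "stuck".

(s0, bbb, $) ⊢ (s1, bbb, YY$) ⊢ (s2, bb, Y$) ⊢ (s2, b, UU$) ⊢ (s1, ε, U$)
All input consumed; M is in state s1.

s1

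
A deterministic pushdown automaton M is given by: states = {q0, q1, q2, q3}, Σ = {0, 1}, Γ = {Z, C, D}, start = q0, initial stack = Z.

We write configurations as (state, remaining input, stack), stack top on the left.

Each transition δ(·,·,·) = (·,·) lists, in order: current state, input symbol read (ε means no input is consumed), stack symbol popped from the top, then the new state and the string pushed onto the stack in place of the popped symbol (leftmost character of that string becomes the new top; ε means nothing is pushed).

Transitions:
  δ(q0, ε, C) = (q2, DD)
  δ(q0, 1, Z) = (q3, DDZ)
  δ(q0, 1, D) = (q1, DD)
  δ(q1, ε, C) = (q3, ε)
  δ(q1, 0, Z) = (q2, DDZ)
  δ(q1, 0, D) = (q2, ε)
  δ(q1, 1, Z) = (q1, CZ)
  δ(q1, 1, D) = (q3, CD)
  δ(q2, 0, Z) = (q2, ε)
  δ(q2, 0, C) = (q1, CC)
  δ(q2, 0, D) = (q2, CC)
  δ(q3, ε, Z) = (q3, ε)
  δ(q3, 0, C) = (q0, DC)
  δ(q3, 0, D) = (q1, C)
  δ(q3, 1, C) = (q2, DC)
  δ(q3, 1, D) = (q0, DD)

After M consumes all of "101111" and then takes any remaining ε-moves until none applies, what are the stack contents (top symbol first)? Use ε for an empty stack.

(q0, 101111, Z)
  read 1, top Z: go to q3, push DDZ → (q3, 01111, DDZ)
  read 0, top D: go to q1, push C → (q1, 1111, CDZ)
  ε-move, top C: go to q3, push ε → (q3, 1111, DZ)
  read 1, top D: go to q0, push DD → (q0, 111, DDZ)
  read 1, top D: go to q1, push DD → (q1, 11, DDDZ)
  read 1, top D: go to q3, push CD → (q3, 1, CDDDZ)
  read 1, top C: go to q2, push DC → (q2, ε, DCDDDZ)
All input consumed in state q2 with stack DCDDDZ.

DCDDDZ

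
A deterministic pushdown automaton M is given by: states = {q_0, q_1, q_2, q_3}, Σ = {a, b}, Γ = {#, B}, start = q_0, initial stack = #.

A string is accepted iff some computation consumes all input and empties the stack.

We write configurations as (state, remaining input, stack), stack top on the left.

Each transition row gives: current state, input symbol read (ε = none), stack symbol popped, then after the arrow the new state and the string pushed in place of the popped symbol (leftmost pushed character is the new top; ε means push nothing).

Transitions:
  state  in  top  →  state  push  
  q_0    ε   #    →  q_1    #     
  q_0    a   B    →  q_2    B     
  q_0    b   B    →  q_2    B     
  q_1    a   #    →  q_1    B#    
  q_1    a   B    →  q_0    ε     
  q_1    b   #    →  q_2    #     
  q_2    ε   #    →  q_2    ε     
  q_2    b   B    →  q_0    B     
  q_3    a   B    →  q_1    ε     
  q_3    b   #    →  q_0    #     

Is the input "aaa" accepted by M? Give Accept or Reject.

Reject

(q_0, aaa, #)
  ε-move, top #: go to q_1, push # → (q_1, aaa, #)
  read a, top #: go to q_1, push B# → (q_1, aa, B#)
  read a, top B: go to q_0, push ε → (q_0, a, #)
  ε-move, top #: go to q_1, push # → (q_1, a, #)
  read a, top #: go to q_1, push B# → (q_1, ε, B#)
All input consumed; stack is B#, not empty, and no further ε-move applies.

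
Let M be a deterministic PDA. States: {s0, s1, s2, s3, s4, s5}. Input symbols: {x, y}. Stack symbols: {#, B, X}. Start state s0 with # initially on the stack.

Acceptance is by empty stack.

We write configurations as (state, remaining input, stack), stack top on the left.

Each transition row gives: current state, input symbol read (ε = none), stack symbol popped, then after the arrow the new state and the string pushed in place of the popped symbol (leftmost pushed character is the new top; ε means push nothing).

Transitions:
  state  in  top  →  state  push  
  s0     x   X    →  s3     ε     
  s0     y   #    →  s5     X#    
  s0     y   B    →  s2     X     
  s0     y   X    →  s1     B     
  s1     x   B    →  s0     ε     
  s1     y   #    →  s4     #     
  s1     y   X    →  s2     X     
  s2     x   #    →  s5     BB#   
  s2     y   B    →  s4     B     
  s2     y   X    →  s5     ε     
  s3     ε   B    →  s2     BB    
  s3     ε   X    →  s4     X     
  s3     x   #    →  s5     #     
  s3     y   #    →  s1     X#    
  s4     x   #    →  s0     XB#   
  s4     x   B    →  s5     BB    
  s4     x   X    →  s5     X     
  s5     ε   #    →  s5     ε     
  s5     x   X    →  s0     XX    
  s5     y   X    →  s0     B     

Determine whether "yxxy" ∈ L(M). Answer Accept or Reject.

Reject

(s0, yxxy, #)
  read y, top #: go to s5, push X# → (s5, xxy, X#)
  read x, top X: go to s0, push XX → (s0, xy, XX#)
  read x, top X: go to s3, push ε → (s3, y, X#)
  ε-move, top X: go to s4, push X → (s4, y, X#)
No transition applies at (s4, y, X#); input not fully consumed.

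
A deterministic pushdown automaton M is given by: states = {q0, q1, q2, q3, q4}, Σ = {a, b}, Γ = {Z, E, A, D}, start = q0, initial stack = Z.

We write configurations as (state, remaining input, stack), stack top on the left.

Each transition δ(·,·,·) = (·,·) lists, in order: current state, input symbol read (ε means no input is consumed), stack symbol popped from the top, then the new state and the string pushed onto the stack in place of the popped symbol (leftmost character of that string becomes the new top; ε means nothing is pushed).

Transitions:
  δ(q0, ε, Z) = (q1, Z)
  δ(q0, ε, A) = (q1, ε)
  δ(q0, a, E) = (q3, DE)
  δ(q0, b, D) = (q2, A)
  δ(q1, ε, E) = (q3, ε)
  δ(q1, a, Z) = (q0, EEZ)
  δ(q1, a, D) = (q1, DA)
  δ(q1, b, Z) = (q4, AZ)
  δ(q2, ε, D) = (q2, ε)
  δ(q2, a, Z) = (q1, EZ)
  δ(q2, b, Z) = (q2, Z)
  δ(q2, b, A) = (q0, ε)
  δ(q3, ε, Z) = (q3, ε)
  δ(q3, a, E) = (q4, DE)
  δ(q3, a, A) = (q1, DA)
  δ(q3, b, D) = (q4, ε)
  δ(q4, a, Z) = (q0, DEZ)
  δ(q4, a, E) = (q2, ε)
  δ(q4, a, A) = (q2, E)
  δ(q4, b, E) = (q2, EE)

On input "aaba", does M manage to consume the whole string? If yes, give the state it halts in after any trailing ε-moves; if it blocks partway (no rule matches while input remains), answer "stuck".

q2

(q0, aaba, Z)
  ε-move, top Z: go to q1, push Z → (q1, aaba, Z)
  read a, top Z: go to q0, push EEZ → (q0, aba, EEZ)
  read a, top E: go to q3, push DE → (q3, ba, DEEZ)
  read b, top D: go to q4, push ε → (q4, a, EEZ)
  read a, top E: go to q2, push ε → (q2, ε, EZ)
All input consumed; M is in state q2.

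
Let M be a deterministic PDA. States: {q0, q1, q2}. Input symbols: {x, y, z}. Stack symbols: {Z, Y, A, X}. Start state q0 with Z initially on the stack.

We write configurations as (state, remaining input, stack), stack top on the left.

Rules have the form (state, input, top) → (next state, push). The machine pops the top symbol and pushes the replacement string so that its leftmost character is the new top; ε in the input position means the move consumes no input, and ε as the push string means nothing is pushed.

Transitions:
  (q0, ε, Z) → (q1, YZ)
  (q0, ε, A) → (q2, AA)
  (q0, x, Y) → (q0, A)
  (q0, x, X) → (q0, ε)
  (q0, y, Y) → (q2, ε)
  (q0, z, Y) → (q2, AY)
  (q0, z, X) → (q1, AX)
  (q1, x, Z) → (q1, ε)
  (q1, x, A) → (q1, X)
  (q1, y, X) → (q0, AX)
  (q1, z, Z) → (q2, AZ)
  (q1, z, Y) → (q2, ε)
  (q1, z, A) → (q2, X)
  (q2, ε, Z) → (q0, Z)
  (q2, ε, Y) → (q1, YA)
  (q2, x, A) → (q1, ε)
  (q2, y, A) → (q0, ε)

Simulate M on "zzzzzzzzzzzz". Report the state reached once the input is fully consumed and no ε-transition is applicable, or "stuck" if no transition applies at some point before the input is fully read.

(q0, zzzzzzzzzzzz, Z)
  ε-move, top Z: go to q1, push YZ → (q1, zzzzzzzzzzzz, YZ)
  read z, top Y: go to q2, push ε → (q2, zzzzzzzzzzz, Z)
  ε-move, top Z: go to q0, push Z → (q0, zzzzzzzzzzz, Z)
  ε-move, top Z: go to q1, push YZ → (q1, zzzzzzzzzzz, YZ)
  read z, top Y: go to q2, push ε → (q2, zzzzzzzzzz, Z)
  ε-move, top Z: go to q0, push Z → (q0, zzzzzzzzzz, Z)
  ε-move, top Z: go to q1, push YZ → (q1, zzzzzzzzzz, YZ)
  read z, top Y: go to q2, push ε → (q2, zzzzzzzzz, Z)
  ε-move, top Z: go to q0, push Z → (q0, zzzzzzzzz, Z)
  ε-move, top Z: go to q1, push YZ → (q1, zzzzzzzzz, YZ)
  read z, top Y: go to q2, push ε → (q2, zzzzzzzz, Z)
  ε-move, top Z: go to q0, push Z → (q0, zzzzzzzz, Z)
  ε-move, top Z: go to q1, push YZ → (q1, zzzzzzzz, YZ)
  read z, top Y: go to q2, push ε → (q2, zzzzzzz, Z)
  ε-move, top Z: go to q0, push Z → (q0, zzzzzzz, Z)
  ε-move, top Z: go to q1, push YZ → (q1, zzzzzzz, YZ)
  read z, top Y: go to q2, push ε → (q2, zzzzzz, Z)
  ε-move, top Z: go to q0, push Z → (q0, zzzzzz, Z)
  ε-move, top Z: go to q1, push YZ → (q1, zzzzzz, YZ)
  read z, top Y: go to q2, push ε → (q2, zzzzz, Z)
  ε-move, top Z: go to q0, push Z → (q0, zzzzz, Z)
  ε-move, top Z: go to q1, push YZ → (q1, zzzzz, YZ)
  read z, top Y: go to q2, push ε → (q2, zzzz, Z)
  ε-move, top Z: go to q0, push Z → (q0, zzzz, Z)
  ε-move, top Z: go to q1, push YZ → (q1, zzzz, YZ)
  read z, top Y: go to q2, push ε → (q2, zzz, Z)
  ε-move, top Z: go to q0, push Z → (q0, zzz, Z)
  ε-move, top Z: go to q1, push YZ → (q1, zzz, YZ)
  read z, top Y: go to q2, push ε → (q2, zz, Z)
  ε-move, top Z: go to q0, push Z → (q0, zz, Z)
  ε-move, top Z: go to q1, push YZ → (q1, zz, YZ)
  read z, top Y: go to q2, push ε → (q2, z, Z)
  ε-move, top Z: go to q0, push Z → (q0, z, Z)
  ε-move, top Z: go to q1, push YZ → (q1, z, YZ)
  read z, top Y: go to q2, push ε → (q2, ε, Z)
  ε-move, top Z: go to q0, push Z → (q0, ε, Z)
  ε-move, top Z: go to q1, push YZ → (q1, ε, YZ)
All input consumed; M is in state q1.

q1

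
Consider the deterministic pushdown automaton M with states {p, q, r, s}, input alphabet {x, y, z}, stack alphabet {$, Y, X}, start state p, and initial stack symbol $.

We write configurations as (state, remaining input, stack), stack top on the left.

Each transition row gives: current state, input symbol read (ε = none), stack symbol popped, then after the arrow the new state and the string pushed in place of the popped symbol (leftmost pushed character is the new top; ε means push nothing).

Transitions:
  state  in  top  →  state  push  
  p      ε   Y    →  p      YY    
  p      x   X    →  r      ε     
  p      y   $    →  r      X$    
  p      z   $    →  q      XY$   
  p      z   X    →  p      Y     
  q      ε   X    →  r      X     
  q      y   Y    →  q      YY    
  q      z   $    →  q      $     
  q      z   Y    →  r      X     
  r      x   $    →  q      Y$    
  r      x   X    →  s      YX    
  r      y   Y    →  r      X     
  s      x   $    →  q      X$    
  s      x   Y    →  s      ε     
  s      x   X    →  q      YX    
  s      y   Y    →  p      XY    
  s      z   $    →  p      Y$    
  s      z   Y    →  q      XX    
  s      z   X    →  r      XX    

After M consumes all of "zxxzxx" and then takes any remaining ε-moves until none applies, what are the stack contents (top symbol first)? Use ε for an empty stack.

XXY$

(p, zxxzxx, $) ⊢ (q, xxzxx, XY$) ⊢ (r, xxzxx, XY$) ⊢ (s, xzxx, YXY$) ⊢ (s, zxx, XY$) ⊢ (r, xx, XXY$) ⊢ (s, x, YXXY$) ⊢ (s, ε, XXY$)
All input consumed in state s with stack XXY$.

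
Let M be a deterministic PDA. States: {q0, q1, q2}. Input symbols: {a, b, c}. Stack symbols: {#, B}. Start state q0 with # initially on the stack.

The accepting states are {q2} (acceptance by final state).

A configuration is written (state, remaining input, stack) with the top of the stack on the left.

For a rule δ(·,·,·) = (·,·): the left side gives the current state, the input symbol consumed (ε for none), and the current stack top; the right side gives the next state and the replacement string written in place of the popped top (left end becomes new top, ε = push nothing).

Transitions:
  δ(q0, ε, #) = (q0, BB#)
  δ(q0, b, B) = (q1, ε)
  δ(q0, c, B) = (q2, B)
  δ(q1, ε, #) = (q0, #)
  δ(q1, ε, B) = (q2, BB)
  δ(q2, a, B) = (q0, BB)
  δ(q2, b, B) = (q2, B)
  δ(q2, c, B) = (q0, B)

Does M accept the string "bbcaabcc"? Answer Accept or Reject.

(q0, bbcaabcc, #)
  ε-move, top #: go to q0, push BB# → (q0, bbcaabcc, BB#)
  read b, top B: go to q1, push ε → (q1, bcaabcc, B#)
  ε-move, top B: go to q2, push BB → (q2, bcaabcc, BB#)
  read b, top B: go to q2, push B → (q2, caabcc, BB#)
  read c, top B: go to q0, push B → (q0, aabcc, BB#)
No transition applies at (q0, aabcc, BB#); input not fully consumed.

Reject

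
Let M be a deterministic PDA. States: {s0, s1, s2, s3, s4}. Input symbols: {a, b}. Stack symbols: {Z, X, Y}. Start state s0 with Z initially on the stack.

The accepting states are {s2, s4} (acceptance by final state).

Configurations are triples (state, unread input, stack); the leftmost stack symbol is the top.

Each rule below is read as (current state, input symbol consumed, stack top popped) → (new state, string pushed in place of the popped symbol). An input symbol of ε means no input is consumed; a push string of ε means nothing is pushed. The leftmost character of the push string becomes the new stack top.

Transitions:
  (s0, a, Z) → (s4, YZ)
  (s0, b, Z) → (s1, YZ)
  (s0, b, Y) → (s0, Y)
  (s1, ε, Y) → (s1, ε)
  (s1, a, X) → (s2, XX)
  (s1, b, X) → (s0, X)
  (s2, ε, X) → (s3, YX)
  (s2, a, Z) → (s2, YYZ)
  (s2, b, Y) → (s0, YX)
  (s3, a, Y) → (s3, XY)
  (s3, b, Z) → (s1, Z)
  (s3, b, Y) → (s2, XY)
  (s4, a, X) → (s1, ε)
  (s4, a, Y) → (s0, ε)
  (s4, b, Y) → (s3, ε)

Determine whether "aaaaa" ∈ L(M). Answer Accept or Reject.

Accept

(s0, aaaaa, Z)
  read a, top Z: go to s4, push YZ → (s4, aaaa, YZ)
  read a, top Y: go to s0, push ε → (s0, aaa, Z)
  read a, top Z: go to s4, push YZ → (s4, aa, YZ)
  read a, top Y: go to s0, push ε → (s0, a, Z)
  read a, top Z: go to s4, push YZ → (s4, ε, YZ)
All input consumed; state s4 ∈ F.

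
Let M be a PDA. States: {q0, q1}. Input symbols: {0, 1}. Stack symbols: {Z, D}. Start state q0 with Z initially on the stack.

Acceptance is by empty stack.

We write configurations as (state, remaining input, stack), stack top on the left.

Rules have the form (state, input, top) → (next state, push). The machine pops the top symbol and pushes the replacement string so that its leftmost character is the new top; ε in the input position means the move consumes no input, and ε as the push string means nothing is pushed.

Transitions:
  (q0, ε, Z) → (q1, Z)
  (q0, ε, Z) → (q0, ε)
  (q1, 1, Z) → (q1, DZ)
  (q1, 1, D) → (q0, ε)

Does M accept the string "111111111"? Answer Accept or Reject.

No computation consumes all input and empties the stack.

Reject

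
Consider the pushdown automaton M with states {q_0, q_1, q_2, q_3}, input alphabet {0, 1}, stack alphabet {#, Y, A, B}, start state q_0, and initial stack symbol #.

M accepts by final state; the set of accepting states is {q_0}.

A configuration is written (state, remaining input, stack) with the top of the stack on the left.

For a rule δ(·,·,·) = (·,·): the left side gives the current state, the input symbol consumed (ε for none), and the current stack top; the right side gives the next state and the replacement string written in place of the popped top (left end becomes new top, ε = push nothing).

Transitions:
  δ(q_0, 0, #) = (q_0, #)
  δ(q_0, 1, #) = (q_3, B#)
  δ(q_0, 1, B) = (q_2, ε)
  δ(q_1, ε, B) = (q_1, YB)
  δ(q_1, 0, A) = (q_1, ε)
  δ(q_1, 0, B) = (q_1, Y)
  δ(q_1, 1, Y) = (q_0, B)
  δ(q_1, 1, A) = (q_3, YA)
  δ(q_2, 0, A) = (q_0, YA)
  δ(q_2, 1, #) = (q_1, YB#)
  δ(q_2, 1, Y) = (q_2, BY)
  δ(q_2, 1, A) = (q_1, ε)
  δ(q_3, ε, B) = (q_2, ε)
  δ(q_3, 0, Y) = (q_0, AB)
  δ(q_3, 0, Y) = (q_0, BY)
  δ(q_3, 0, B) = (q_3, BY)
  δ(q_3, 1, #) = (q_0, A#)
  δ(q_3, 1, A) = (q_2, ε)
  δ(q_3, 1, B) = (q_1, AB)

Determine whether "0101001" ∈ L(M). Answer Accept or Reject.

One accepting computation: (q_0, 0101001, #) ⊢ (q_0, 101001, #) ⊢ (q_3, 01001, B#) ⊢ (q_3, 1001, BY#) ⊢ (q_1, 001, ABY#) ⊢ (q_1, 01, BY#) ⊢ (q_1, 1, YY#) ⊢ (q_0, ε, BY#)
All input consumed and state q_0 ∈ F.

Accept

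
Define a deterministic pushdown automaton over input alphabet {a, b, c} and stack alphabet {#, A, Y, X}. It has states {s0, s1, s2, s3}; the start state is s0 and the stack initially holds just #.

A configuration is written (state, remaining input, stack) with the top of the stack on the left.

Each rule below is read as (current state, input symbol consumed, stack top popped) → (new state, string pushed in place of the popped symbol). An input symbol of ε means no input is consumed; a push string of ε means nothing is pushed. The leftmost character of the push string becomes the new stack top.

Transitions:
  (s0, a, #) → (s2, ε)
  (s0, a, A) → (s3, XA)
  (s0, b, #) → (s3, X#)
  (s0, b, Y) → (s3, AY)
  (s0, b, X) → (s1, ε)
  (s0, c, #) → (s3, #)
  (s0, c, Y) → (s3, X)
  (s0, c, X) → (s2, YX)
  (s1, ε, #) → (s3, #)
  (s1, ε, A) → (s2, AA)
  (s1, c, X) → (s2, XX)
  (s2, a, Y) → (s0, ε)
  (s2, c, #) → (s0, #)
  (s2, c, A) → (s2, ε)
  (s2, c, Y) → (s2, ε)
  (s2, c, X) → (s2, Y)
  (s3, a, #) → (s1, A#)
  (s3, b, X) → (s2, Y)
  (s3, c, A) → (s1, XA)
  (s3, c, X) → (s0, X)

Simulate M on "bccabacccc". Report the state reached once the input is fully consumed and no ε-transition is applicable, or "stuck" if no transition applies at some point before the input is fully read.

s3

(s0, bccabacccc, #) ⊢ (s3, ccabacccc, X#) ⊢ (s0, cabacccc, X#) ⊢ (s2, abacccc, YX#) ⊢ (s0, bacccc, X#) ⊢ (s1, acccc, #) ⊢ (s3, acccc, #) ⊢ (s1, cccc, A#) ⊢ (s2, cccc, AA#) ⊢ (s2, ccc, A#) ⊢ (s2, cc, #) ⊢ (s0, c, #) ⊢ (s3, ε, #)
All input consumed; M is in state s3.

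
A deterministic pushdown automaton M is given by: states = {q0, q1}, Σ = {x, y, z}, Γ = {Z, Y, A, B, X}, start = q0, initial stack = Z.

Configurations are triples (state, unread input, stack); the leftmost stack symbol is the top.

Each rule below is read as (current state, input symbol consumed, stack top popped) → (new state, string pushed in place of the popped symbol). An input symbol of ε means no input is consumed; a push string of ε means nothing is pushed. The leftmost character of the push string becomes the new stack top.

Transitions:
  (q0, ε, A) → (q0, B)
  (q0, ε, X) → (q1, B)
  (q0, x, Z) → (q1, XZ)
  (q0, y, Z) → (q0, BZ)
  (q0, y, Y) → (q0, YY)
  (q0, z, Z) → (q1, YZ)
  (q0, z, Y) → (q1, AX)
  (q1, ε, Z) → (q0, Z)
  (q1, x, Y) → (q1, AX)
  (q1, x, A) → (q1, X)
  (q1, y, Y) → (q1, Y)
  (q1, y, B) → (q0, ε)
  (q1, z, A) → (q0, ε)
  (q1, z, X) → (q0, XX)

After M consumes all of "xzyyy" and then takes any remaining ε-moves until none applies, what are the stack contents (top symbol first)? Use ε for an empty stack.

BZ

(q0, xzyyy, Z) ⊢ (q1, zyyy, XZ) ⊢ (q0, yyy, XXZ) ⊢ (q1, yyy, BXZ) ⊢ (q0, yy, XZ) ⊢ (q1, yy, BZ) ⊢ (q0, y, Z) ⊢ (q0, ε, BZ)
All input consumed in state q0 with stack BZ.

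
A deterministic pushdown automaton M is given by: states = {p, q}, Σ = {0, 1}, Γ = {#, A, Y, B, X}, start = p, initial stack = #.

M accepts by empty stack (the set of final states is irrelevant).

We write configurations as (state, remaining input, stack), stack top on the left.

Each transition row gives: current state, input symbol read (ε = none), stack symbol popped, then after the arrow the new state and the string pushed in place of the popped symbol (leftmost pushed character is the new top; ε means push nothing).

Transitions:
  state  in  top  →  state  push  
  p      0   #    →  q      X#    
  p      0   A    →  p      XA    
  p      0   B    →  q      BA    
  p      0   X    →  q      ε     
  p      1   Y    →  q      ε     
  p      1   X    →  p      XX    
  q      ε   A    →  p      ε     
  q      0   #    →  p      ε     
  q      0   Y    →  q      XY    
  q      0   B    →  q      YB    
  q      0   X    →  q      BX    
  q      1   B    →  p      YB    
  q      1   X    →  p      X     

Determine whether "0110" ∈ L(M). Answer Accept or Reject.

(p, 0110, #)
  read 0, top #: go to q, push X# → (q, 110, X#)
  read 1, top X: go to p, push X → (p, 10, X#)
  read 1, top X: go to p, push XX → (p, 0, XX#)
  read 0, top X: go to q, push ε → (q, ε, X#)
All input consumed; stack is X#, not empty, and no further ε-move applies.

Reject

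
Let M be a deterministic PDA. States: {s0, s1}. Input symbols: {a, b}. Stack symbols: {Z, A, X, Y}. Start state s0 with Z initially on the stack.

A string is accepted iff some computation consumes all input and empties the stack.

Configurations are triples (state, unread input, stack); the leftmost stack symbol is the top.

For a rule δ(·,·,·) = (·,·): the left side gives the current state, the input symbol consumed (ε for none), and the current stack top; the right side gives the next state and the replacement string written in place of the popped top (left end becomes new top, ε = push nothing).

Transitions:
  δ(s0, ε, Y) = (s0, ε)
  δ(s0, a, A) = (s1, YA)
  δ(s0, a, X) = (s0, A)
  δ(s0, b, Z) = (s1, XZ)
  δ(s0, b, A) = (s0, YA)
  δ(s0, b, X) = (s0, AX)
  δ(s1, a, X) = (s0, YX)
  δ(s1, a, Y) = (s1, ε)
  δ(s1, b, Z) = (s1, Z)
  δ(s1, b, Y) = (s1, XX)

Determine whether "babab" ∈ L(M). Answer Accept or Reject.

Reject

(s0, babab, Z) ⊢ (s1, abab, XZ) ⊢ (s0, bab, YXZ) ⊢ (s0, bab, XZ) ⊢ (s0, ab, AXZ) ⊢ (s1, b, YAXZ) ⊢ (s1, ε, XXAXZ)
All input consumed; stack is XXAXZ, not empty, and no further ε-move applies.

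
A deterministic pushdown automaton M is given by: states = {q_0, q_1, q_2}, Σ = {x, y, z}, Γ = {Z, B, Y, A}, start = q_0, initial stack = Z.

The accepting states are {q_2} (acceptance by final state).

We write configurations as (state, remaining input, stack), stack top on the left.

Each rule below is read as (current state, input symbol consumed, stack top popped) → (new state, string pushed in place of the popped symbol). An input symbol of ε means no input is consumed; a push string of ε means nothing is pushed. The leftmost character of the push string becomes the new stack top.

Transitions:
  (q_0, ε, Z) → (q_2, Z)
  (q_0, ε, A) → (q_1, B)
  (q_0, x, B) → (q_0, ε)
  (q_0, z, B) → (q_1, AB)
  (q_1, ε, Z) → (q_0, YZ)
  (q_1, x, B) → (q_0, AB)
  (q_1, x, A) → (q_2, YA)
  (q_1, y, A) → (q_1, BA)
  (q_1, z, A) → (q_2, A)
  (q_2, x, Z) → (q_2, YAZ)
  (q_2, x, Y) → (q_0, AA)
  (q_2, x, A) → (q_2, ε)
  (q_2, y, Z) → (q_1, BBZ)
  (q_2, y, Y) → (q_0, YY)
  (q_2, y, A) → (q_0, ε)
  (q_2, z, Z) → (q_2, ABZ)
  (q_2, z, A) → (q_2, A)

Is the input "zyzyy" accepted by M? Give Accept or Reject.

(q_0, zyzyy, Z)
  ε-move, top Z: go to q_2, push Z → (q_2, zyzyy, Z)
  read z, top Z: go to q_2, push ABZ → (q_2, yzyy, ABZ)
  read y, top A: go to q_0, push ε → (q_0, zyy, BZ)
  read z, top B: go to q_1, push AB → (q_1, yy, ABZ)
  read y, top A: go to q_1, push BA → (q_1, y, BABZ)
No transition applies at (q_1, y, BABZ); input not fully consumed.

Reject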